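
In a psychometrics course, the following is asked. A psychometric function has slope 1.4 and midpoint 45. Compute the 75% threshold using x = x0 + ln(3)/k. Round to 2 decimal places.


At P = 0.75: 0.75 = 1/(1 + e^(-k*(x-x0)))
Solving: e^(-k*(x-x0)) = 1/3
x = x0 + ln(3)/k
ln(3) = 1.0986
x = 45 + 1.0986/1.4
= 45 + 0.7847
= 45.78


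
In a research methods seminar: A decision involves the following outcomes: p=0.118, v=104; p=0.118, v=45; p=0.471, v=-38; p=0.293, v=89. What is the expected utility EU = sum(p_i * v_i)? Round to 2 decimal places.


EU = sum(p_i * v_i)
0.118 * 104 = 12.272
0.118 * 45 = 5.31
0.471 * -38 = -17.898
0.293 * 89 = 26.077
EU = 12.272 + 5.31 + -17.898 + 26.077
= 25.76


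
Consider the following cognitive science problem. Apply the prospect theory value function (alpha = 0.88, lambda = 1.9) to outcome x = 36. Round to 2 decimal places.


Since x = 36 >= 0, use v(x) = x^0.88
36^0.88 = 23.4178
v(36) = 23.42


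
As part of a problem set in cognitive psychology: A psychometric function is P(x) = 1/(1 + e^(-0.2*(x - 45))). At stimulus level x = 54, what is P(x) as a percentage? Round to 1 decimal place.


P(x) = 1/(1 + e^(-0.2*(54 - 45)))
Exponent = -0.2 * 9 = -1.8
e^(-1.8) = 0.165299
P = 1/(1 + 0.165299) = 0.858149
Percentage = 85.8


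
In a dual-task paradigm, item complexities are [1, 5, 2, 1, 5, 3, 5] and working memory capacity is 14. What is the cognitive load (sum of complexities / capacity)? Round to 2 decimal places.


Total complexity = 1 + 5 + 2 + 1 + 5 + 3 + 5 = 22
Load = total / capacity = 22 / 14
= 1.57


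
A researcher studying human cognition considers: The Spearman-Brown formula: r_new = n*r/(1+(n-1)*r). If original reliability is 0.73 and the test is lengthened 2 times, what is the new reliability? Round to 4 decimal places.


r_new = n*r / (1 + (n-1)*r)
Numerator = 2 * 0.73 = 1.46
Denominator = 1 + 1 * 0.73 = 1.73
r_new = 1.46 / 1.73
= 0.8439


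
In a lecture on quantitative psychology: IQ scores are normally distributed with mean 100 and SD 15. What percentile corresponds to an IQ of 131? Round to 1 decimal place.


z = (IQ - mean) / SD
z = (131 - 100) / 15 = 2.0667
Percentile = Phi(2.0667) * 100
Phi(2.0667) = 0.980619
= 98.1


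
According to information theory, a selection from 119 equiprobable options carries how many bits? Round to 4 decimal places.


H = log2(n)
H = log2(119)
= 6.8948


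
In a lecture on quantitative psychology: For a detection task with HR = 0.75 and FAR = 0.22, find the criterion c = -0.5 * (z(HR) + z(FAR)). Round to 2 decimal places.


c = -0.5 * (z(HR) + z(FAR))
z(0.75) = 0.6745
z(0.22) = -0.7722
c = -0.5 * (0.6745 + -0.7722)
= -0.5 * -0.0977
= 0.05


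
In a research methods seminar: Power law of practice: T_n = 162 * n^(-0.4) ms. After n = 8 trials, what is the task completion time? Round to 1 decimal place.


T_n = 162 * 8^(-0.4)
8^(-0.4) = 0.435275
T_n = 162 * 0.435275
= 70.5 ms


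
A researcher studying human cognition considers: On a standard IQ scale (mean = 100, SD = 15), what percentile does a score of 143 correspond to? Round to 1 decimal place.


z = (IQ - mean) / SD
z = (143 - 100) / 15 = 2.8667
Percentile = Phi(2.8667) * 100
Phi(2.8667) = 0.997926
= 99.8


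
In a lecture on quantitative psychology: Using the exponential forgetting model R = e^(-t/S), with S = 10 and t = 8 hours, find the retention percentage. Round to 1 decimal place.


R = e^(-t/S)
-t/S = -8/10 = -0.8
R = e^(-0.8) = 0.449329
Percentage = 0.449329 * 100
= 44.9


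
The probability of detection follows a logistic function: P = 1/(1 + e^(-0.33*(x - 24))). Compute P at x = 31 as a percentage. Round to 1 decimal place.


P(x) = 1/(1 + e^(-0.33*(31 - 24)))
Exponent = -0.33 * 7 = -2.31
e^(-2.31) = 0.099261
P = 1/(1 + 0.099261) = 0.909702
Percentage = 91.0


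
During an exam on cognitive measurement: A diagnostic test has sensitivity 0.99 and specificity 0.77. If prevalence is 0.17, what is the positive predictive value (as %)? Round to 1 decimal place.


PPV = (sens * prev) / (sens * prev + (1-spec) * (1-prev))
Numerator = 0.99 * 0.17 = 0.1683
P(positive and no disease) = (1 - spec) * (1 - prev) = (1 - 0.77) * (1 - 0.17) = 0.1909
Denominator = 0.1683 + 0.1909 = 0.3592
PPV = 0.1683 / 0.3592 = 0.468541
As percentage = 46.9


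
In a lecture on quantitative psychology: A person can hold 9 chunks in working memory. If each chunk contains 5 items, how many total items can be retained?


Total items = chunks * items_per_chunk
= 9 * 5
= 45


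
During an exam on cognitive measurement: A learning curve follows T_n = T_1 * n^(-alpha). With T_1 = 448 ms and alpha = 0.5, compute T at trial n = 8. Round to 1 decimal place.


T_n = 448 * 8^(-0.5)
8^(-0.5) = 0.353553
T_n = 448 * 0.353553
= 158.4 ms


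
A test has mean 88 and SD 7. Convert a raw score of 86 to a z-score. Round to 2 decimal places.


z = (X - mu) / sigma
= (86 - 88) / 7
= -2 / 7
= -0.29


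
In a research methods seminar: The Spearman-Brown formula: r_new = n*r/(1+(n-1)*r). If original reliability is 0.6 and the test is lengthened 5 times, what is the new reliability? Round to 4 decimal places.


r_new = n*r / (1 + (n-1)*r)
Numerator = 5 * 0.6 = 3.0
Denominator = 1 + 4 * 0.6 = 3.4
r_new = 3.0 / 3.4
= 0.8824


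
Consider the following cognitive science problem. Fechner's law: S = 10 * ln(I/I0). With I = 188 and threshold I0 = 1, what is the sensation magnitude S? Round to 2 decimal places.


S = 10 * ln(188/1)
I/I0 = 188.0
ln(188.0) = 5.2364
S = 10 * 5.2364
= 52.36


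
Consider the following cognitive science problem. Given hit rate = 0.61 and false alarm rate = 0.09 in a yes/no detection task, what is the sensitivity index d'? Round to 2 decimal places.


d' = z(HR) - z(FAR)
z(0.61) = 0.2793
z(0.09) = -1.3408
d' = 0.2793 - -1.3408
= 1.62


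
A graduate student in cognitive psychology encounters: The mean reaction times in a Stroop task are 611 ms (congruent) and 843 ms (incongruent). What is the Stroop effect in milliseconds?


Stroop effect = RT(incongruent) - RT(congruent)
= 843 - 611
= 232 ms


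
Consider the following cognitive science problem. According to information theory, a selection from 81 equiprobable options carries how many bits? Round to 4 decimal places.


H = log2(n)
H = log2(81)
= 6.3399


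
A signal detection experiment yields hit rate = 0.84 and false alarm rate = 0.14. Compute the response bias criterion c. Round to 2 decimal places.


c = -0.5 * (z(HR) + z(FAR))
z(0.84) = 0.9945
z(0.14) = -1.0803
c = -0.5 * (0.9945 + -1.0803)
= -0.5 * -0.0858
= 0.04


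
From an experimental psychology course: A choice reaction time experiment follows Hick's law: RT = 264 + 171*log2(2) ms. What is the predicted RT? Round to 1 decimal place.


RT = 264 + 171 * log2(2)
log2(2) = 1.0
RT = 264 + 171 * 1.0
= 264 + 171.0
= 435.0 ms


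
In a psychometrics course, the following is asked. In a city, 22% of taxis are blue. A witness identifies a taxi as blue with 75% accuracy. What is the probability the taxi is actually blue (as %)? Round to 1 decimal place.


P(blue | says blue) = P(says blue | blue)*P(blue) / [P(says blue | blue)*P(blue) + P(says blue | not blue)*P(not blue)]
Numerator = 0.75 * 0.22 = 0.165
False identification = 0.25 * 0.78 = 0.195
P = 0.165 / (0.165 + 0.195)
= 0.165 / 0.36
As percentage = 45.8


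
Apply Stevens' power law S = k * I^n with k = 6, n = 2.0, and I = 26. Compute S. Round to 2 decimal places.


S = 6 * 26^2.0
26^2.0 = 676.0
S = 6 * 676.0
= 4056.00


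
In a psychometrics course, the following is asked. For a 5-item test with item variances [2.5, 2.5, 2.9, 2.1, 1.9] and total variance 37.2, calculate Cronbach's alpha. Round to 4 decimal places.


alpha = (k/(k-1)) * (1 - sum(s_i^2)/s_total^2)
sum(item variances) = 11.9
k/(k-1) = 5/4 = 1.25
1 - 11.9/37.2 = 1 - 0.319892 = 0.680108
alpha = 1.25 * 0.680108
= 0.8501


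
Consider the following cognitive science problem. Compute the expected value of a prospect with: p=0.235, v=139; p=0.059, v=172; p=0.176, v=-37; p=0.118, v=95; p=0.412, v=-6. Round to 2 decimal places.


EU = sum(p_i * v_i)
0.235 * 139 = 32.665
0.059 * 172 = 10.148
0.176 * -37 = -6.512
0.118 * 95 = 11.21
0.412 * -6 = -2.472
EU = 32.665 + 10.148 + -6.512 + 11.21 + -2.472
= 45.04


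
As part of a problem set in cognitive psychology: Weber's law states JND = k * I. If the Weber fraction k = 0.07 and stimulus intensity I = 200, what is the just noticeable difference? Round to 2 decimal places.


JND = k * I
JND = 0.07 * 200
= 14.00


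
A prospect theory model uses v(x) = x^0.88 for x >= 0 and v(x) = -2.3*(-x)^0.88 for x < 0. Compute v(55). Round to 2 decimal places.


Since x = 55 >= 0, use v(x) = x^0.88
55^0.88 = 34.0032
v(55) = 34.00


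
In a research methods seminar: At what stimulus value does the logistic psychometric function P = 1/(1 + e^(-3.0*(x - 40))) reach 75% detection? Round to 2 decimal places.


At P = 0.75: 0.75 = 1/(1 + e^(-k*(x-x0)))
Solving: e^(-k*(x-x0)) = 1/3
x = x0 + ln(3)/k
ln(3) = 1.0986
x = 40 + 1.0986/3.0
= 40 + 0.3662
= 40.37


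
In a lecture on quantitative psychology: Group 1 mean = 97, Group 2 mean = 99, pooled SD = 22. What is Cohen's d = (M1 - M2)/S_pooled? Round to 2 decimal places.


Cohen's d = (M1 - M2) / S_pooled
= (97 - 99) / 22
= -2 / 22
= -0.09


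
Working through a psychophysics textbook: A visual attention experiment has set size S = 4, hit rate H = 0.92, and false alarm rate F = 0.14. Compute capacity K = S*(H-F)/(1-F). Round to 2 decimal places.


K = S * (H - F) / (1 - F)
H - F = 0.78
1 - F = 0.86
K = 4 * 0.78 / 0.86
= 3.63


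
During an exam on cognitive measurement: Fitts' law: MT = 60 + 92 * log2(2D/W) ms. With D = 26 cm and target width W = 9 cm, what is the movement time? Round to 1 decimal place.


MT = 60 + 92 * log2(2*26/9)
2D/W = 5.777778
log2(5.777778) = 2.5305
MT = 60 + 92 * 2.5305
= 292.8 ms


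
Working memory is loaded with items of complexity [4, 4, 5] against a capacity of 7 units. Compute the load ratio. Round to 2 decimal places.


Total complexity = 4 + 4 + 5 = 13
Load = total / capacity = 13 / 7
= 1.86


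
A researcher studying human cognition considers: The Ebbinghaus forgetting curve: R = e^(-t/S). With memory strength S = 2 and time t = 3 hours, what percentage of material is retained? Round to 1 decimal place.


R = e^(-t/S)
-t/S = -3/2 = -1.5
R = e^(-1.5) = 0.22313
Percentage = 0.22313 * 100
= 22.3


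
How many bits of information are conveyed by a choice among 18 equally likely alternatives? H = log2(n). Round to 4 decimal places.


H = log2(n)
H = log2(18)
= 4.1699


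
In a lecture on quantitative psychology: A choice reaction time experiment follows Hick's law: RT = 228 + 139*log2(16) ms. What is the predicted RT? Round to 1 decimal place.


RT = 228 + 139 * log2(16)
log2(16) = 4.0
RT = 228 + 139 * 4.0
= 228 + 556.0
= 784.0 ms


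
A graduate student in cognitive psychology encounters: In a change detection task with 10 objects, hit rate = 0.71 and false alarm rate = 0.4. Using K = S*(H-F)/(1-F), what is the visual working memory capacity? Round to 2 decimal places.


K = S * (H - F) / (1 - F)
H - F = 0.31
1 - F = 0.6
K = 10 * 0.31 / 0.6
= 5.17


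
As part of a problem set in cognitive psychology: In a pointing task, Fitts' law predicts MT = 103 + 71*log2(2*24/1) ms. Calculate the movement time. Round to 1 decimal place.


MT = 103 + 71 * log2(2*24/1)
2D/W = 48.0
log2(48.0) = 5.585
MT = 103 + 71 * 5.585
= 499.5 ms


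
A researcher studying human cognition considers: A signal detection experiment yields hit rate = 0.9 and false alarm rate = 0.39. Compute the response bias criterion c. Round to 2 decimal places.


c = -0.5 * (z(HR) + z(FAR))
z(0.9) = 1.2816
z(0.39) = -0.2793
c = -0.5 * (1.2816 + -0.2793)
= -0.5 * 1.0023
= -0.50


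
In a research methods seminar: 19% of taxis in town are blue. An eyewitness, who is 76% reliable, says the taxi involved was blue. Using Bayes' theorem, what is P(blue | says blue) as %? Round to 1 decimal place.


P(blue | says blue) = P(says blue | blue)*P(blue) / [P(says blue | blue)*P(blue) + P(says blue | not blue)*P(not blue)]
Numerator = 0.76 * 0.19 = 0.1444
False identification = 0.24 * 0.81 = 0.1944
P = 0.1444 / (0.1444 + 0.1944)
= 0.1444 / 0.3388
As percentage = 42.6


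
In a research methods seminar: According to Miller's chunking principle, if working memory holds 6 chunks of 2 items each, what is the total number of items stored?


Total items = chunks * items_per_chunk
= 6 * 2
= 12


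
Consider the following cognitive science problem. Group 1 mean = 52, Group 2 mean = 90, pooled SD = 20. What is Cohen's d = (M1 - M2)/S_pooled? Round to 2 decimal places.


Cohen's d = (M1 - M2) / S_pooled
= (52 - 90) / 20
= -38 / 20
= -1.90


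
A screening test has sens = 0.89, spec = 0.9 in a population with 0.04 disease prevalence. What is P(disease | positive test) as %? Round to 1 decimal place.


PPV = (sens * prev) / (sens * prev + (1-spec) * (1-prev))
Numerator = 0.89 * 0.04 = 0.0356
P(positive and no disease) = (1 - spec) * (1 - prev) = (1 - 0.9) * (1 - 0.04) = 0.096
Denominator = 0.0356 + 0.096 = 0.1316
PPV = 0.0356 / 0.1316 = 0.270517
As percentage = 27.1


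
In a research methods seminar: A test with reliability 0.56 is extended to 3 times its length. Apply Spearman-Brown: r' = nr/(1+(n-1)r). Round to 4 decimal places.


r_new = n*r / (1 + (n-1)*r)
Numerator = 3 * 0.56 = 1.68
Denominator = 1 + 2 * 0.56 = 2.12
r_new = 1.68 / 2.12
= 0.7925


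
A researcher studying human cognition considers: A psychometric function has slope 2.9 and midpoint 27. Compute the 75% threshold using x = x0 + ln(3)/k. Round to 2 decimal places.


At P = 0.75: 0.75 = 1/(1 + e^(-k*(x-x0)))
Solving: e^(-k*(x-x0)) = 1/3
x = x0 + ln(3)/k
ln(3) = 1.0986
x = 27 + 1.0986/2.9
= 27 + 0.3788
= 27.38


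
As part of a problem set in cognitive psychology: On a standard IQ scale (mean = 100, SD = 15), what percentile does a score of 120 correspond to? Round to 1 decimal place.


z = (IQ - mean) / SD
z = (120 - 100) / 15 = 1.3333
Percentile = Phi(1.3333) * 100
Phi(1.3333) = 0.908783
= 90.9


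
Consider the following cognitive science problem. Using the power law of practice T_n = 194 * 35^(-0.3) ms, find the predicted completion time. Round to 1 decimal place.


T_n = 194 * 35^(-0.3)
35^(-0.3) = 0.344175
T_n = 194 * 0.344175
= 66.8 ms


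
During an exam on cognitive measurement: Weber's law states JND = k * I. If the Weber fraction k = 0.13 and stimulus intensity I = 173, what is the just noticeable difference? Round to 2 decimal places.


JND = k * I
JND = 0.13 * 173
= 22.49


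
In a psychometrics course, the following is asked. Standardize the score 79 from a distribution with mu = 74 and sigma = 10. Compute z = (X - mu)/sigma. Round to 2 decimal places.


z = (X - mu) / sigma
= (79 - 74) / 10
= 5 / 10
= 0.50


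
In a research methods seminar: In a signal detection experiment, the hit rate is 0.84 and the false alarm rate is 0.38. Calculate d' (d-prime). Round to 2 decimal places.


d' = z(HR) - z(FAR)
z(0.84) = 0.9945
z(0.38) = -0.3055
d' = 0.9945 - -0.3055
= 1.30


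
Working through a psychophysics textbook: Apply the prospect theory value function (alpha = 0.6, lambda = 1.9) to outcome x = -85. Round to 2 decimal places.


Since x = -85 < 0, use v(x) = -lambda*(-x)^alpha
(-x) = 85
85^0.6 = 14.3764
v(-85) = -1.9 * 14.3764
= -27.32


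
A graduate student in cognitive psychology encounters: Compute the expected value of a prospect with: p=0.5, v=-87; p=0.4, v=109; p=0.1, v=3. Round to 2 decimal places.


EU = sum(p_i * v_i)
0.5 * -87 = -43.5
0.4 * 109 = 43.6
0.1 * 3 = 0.3
EU = -43.5 + 43.6 + 0.3
= 0.40


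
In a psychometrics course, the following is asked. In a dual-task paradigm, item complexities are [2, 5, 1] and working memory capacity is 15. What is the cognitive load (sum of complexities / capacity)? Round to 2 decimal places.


Total complexity = 2 + 5 + 1 = 8
Load = total / capacity = 8 / 15
= 0.53


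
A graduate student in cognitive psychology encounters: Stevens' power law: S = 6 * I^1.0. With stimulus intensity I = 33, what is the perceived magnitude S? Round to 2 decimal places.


S = 6 * 33^1.0
33^1.0 = 33.0
S = 6 * 33.0
= 198.00


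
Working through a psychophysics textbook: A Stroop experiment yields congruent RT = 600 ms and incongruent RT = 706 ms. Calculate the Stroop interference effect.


Stroop effect = RT(incongruent) - RT(congruent)
= 706 - 600
= 106 ms


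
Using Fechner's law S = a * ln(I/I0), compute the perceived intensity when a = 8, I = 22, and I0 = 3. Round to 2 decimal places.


S = 8 * ln(22/3)
I/I0 = 7.333333
ln(7.333333) = 1.9924
S = 8 * 1.9924
= 15.94


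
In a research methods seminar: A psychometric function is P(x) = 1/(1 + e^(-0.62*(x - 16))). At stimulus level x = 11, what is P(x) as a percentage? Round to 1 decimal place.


P(x) = 1/(1 + e^(-0.62*(11 - 16)))
Exponent = -0.62 * -5 = 3.1
e^(3.1) = 22.197951
P = 1/(1 + 22.197951) = 0.043107
Percentage = 4.3


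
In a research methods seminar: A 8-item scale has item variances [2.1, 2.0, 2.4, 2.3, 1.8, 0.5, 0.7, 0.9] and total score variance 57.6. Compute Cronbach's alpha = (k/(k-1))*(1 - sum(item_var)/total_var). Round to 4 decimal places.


alpha = (k/(k-1)) * (1 - sum(s_i^2)/s_total^2)
sum(item variances) = 12.7
k/(k-1) = 8/7 = 1.142857
1 - 12.7/57.6 = 1 - 0.220486 = 0.779514
alpha = 1.142857 * 0.779514
= 0.8909


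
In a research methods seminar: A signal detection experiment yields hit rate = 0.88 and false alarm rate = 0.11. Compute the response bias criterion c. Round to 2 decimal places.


c = -0.5 * (z(HR) + z(FAR))
z(0.88) = 1.175
z(0.11) = -1.2265
c = -0.5 * (1.175 + -1.2265)
= -0.5 * -0.0515
= 0.03


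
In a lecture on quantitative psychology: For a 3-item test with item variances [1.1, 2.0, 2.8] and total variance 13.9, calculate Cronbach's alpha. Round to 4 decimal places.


alpha = (k/(k-1)) * (1 - sum(s_i^2)/s_total^2)
sum(item variances) = 5.9
k/(k-1) = 3/2 = 1.5
1 - 5.9/13.9 = 1 - 0.42446 = 0.57554
alpha = 1.5 * 0.57554
= 0.8633


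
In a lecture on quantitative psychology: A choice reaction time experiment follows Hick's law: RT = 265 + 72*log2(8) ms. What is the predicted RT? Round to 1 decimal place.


RT = 265 + 72 * log2(8)
log2(8) = 3.0
RT = 265 + 72 * 3.0
= 265 + 216.0
= 481.0 ms


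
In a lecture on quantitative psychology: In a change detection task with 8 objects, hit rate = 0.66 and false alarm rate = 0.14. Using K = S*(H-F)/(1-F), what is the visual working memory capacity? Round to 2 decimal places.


K = S * (H - F) / (1 - F)
H - F = 0.52
1 - F = 0.86
K = 8 * 0.52 / 0.86
= 4.84


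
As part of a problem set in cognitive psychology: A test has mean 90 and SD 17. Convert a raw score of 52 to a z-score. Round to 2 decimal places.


z = (X - mu) / sigma
= (52 - 90) / 17
= -38 / 17
= -2.24


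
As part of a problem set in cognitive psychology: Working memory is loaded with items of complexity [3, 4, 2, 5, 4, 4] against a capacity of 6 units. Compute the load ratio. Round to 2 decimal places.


Total complexity = 3 + 4 + 2 + 5 + 4 + 4 = 22
Load = total / capacity = 22 / 6
= 3.67


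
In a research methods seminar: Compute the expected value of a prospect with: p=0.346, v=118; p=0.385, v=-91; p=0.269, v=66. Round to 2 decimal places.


EU = sum(p_i * v_i)
0.346 * 118 = 40.828
0.385 * -91 = -35.035
0.269 * 66 = 17.754
EU = 40.828 + -35.035 + 17.754
= 23.55


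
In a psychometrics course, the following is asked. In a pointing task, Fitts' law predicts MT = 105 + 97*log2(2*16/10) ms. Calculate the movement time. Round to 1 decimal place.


MT = 105 + 97 * log2(2*16/10)
2D/W = 3.2
log2(3.2) = 1.6781
MT = 105 + 97 * 1.6781
= 267.8 ms


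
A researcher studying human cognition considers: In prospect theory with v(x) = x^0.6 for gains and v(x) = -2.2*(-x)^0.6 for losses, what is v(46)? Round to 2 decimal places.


Since x = 46 >= 0, use v(x) = x^0.6
46^0.6 = 9.9461
v(46) = 9.95


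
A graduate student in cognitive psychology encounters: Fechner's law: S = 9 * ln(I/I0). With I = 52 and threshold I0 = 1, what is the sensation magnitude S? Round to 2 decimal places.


S = 9 * ln(52/1)
I/I0 = 52.0
ln(52.0) = 3.9512
S = 9 * 3.9512
= 35.56


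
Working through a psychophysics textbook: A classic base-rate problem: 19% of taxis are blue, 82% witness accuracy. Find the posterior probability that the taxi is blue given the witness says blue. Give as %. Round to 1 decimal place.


P(blue | says blue) = P(says blue | blue)*P(blue) / [P(says blue | blue)*P(blue) + P(says blue | not blue)*P(not blue)]
Numerator = 0.82 * 0.19 = 0.1558
False identification = 0.18 * 0.81 = 0.1458
P = 0.1558 / (0.1558 + 0.1458)
= 0.1558 / 0.3016
As percentage = 51.7


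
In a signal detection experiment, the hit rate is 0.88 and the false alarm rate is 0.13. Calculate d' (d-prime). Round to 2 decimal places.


d' = z(HR) - z(FAR)
z(0.88) = 1.175
z(0.13) = -1.1264
d' = 1.175 - -1.1264
= 2.30


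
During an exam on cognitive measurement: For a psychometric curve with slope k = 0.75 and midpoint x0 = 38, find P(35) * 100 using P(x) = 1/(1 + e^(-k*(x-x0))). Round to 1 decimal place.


P(x) = 1/(1 + e^(-0.75*(35 - 38)))
Exponent = -0.75 * -3 = 2.25
e^(2.25) = 9.487736
P = 1/(1 + 9.487736) = 0.095349
Percentage = 9.5


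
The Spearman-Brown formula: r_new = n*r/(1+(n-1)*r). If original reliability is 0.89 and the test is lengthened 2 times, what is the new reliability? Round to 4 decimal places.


r_new = n*r / (1 + (n-1)*r)
Numerator = 2 * 0.89 = 1.78
Denominator = 1 + 1 * 0.89 = 1.89
r_new = 1.78 / 1.89
= 0.9418


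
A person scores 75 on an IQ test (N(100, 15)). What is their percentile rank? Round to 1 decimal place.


z = (IQ - mean) / SD
z = (75 - 100) / 15 = -1.6667
Percentile = Phi(-1.6667) * 100
Phi(-1.6667) = 0.047787
= 4.8


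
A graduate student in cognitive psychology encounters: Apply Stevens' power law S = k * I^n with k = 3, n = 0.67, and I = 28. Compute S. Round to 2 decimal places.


S = 3 * 28^0.67
28^0.67 = 9.3239
S = 3 * 9.3239
= 27.97


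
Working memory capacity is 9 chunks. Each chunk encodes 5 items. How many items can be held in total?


Total items = chunks * items_per_chunk
= 9 * 5
= 45


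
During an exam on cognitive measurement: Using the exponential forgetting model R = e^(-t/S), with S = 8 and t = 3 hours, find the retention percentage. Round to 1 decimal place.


R = e^(-t/S)
-t/S = -3/8 = -0.375
R = e^(-0.375) = 0.687289
Percentage = 0.687289 * 100
= 68.7


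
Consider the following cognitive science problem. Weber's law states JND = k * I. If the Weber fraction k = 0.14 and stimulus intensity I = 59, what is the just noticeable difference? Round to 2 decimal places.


JND = k * I
JND = 0.14 * 59
= 8.26


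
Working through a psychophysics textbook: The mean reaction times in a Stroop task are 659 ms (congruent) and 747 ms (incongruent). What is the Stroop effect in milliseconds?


Stroop effect = RT(incongruent) - RT(congruent)
= 747 - 659
= 88 ms


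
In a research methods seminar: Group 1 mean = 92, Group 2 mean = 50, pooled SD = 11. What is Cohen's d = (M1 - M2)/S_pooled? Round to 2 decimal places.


Cohen's d = (M1 - M2) / S_pooled
= (92 - 50) / 11
= 42 / 11
= 3.82


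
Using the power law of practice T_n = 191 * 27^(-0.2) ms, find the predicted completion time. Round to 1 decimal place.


T_n = 191 * 27^(-0.2)
27^(-0.2) = 0.517282
T_n = 191 * 0.517282
= 98.8 ms


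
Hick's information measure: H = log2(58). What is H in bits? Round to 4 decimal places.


H = log2(n)
H = log2(58)
= 5.8580


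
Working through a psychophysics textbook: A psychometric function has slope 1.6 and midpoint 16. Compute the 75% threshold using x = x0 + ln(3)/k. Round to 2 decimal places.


At P = 0.75: 0.75 = 1/(1 + e^(-k*(x-x0)))
Solving: e^(-k*(x-x0)) = 1/3
x = x0 + ln(3)/k
ln(3) = 1.0986
x = 16 + 1.0986/1.6
= 16 + 0.6866
= 16.69


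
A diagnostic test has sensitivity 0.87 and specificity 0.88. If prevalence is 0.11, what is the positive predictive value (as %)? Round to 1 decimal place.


PPV = (sens * prev) / (sens * prev + (1-spec) * (1-prev))
Numerator = 0.87 * 0.11 = 0.0957
P(positive and no disease) = (1 - spec) * (1 - prev) = (1 - 0.88) * (1 - 0.11) = 0.1068
Denominator = 0.0957 + 0.1068 = 0.2025
PPV = 0.0957 / 0.2025 = 0.472593
As percentage = 47.3


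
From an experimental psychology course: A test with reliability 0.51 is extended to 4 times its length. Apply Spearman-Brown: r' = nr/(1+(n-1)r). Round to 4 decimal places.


r_new = n*r / (1 + (n-1)*r)
Numerator = 4 * 0.51 = 2.04
Denominator = 1 + 3 * 0.51 = 2.53
r_new = 2.04 / 2.53
= 0.8063


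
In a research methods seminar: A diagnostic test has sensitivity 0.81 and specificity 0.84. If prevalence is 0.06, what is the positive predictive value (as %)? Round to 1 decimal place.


PPV = (sens * prev) / (sens * prev + (1-spec) * (1-prev))
Numerator = 0.81 * 0.06 = 0.0486
P(positive and no disease) = (1 - spec) * (1 - prev) = (1 - 0.84) * (1 - 0.06) = 0.1504
Denominator = 0.0486 + 0.1504 = 0.199
PPV = 0.0486 / 0.199 = 0.244221
As percentage = 24.4


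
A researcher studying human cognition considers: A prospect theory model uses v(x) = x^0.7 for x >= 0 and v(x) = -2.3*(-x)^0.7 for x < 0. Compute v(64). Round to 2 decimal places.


Since x = 64 >= 0, use v(x) = x^0.7
64^0.7 = 18.3792
v(64) = 18.38


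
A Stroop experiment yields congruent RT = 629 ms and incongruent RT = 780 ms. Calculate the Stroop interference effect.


Stroop effect = RT(incongruent) - RT(congruent)
= 780 - 629
= 151 ms


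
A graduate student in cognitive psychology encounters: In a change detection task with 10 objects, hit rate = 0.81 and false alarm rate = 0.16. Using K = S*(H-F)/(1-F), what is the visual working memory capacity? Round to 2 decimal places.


K = S * (H - F) / (1 - F)
H - F = 0.65
1 - F = 0.84
K = 10 * 0.65 / 0.84
= 7.74


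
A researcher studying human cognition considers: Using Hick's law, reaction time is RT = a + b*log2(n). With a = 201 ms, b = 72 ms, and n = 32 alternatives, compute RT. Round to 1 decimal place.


RT = 201 + 72 * log2(32)
log2(32) = 5.0
RT = 201 + 72 * 5.0
= 201 + 360.0
= 561.0 ms


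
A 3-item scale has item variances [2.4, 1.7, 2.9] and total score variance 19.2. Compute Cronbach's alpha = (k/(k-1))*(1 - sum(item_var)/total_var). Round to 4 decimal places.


alpha = (k/(k-1)) * (1 - sum(s_i^2)/s_total^2)
sum(item variances) = 7.0
k/(k-1) = 3/2 = 1.5
1 - 7.0/19.2 = 1 - 0.364583 = 0.635417
alpha = 1.5 * 0.635417
= 0.9531


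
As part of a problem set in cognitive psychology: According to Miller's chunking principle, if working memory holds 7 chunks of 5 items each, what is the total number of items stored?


Total items = chunks * items_per_chunk
= 7 * 5
= 35


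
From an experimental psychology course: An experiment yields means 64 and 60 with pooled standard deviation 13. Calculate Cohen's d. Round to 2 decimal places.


Cohen's d = (M1 - M2) / S_pooled
= (64 - 60) / 13
= 4 / 13
= 0.31


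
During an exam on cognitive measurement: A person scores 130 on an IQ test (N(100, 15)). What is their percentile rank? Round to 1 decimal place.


z = (IQ - mean) / SD
z = (130 - 100) / 15 = 2.0
Percentile = Phi(2.0) * 100
Phi(2.0) = 0.97725
= 97.7


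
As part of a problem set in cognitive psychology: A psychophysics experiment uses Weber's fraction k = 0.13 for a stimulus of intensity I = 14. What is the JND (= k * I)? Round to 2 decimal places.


JND = k * I
JND = 0.13 * 14
= 1.82


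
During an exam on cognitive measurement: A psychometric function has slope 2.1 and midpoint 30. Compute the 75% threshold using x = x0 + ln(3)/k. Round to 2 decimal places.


At P = 0.75: 0.75 = 1/(1 + e^(-k*(x-x0)))
Solving: e^(-k*(x-x0)) = 1/3
x = x0 + ln(3)/k
ln(3) = 1.0986
x = 30 + 1.0986/2.1
= 30 + 0.5231
= 30.52


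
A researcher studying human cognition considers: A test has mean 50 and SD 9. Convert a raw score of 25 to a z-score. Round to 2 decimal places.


z = (X - mu) / sigma
= (25 - 50) / 9
= -25 / 9
= -2.78


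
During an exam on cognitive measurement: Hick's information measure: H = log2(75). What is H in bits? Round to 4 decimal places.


H = log2(n)
H = log2(75)
= 6.2288


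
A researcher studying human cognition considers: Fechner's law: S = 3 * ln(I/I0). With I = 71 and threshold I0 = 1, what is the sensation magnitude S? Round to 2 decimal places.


S = 3 * ln(71/1)
I/I0 = 71.0
ln(71.0) = 4.2627
S = 3 * 4.2627
= 12.79


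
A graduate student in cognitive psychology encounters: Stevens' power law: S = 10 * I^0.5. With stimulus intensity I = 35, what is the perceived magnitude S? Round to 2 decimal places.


S = 10 * 35^0.5
35^0.5 = 5.9161
S = 10 * 5.9161
= 59.16


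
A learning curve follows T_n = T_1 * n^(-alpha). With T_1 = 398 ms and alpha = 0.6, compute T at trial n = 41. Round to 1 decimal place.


T_n = 398 * 41^(-0.6)
41^(-0.6) = 0.107728
T_n = 398 * 0.107728
= 42.9 ms


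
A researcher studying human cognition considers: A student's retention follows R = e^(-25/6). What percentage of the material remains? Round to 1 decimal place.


R = e^(-t/S)
-t/S = -25/6 = -4.166667
R = e^(-4.166667) = 0.015504
Percentage = 0.015504 * 100
= 1.6


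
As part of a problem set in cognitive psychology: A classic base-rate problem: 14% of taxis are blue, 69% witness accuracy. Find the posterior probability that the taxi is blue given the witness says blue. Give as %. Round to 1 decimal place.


P(blue | says blue) = P(says blue | blue)*P(blue) / [P(says blue | blue)*P(blue) + P(says blue | not blue)*P(not blue)]
Numerator = 0.69 * 0.14 = 0.0966
False identification = 0.31 * 0.86 = 0.2666
P = 0.0966 / (0.0966 + 0.2666)
= 0.0966 / 0.3632
As percentage = 26.6


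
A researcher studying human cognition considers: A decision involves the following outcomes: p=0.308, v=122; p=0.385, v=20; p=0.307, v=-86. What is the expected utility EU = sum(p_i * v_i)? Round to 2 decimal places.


EU = sum(p_i * v_i)
0.308 * 122 = 37.576
0.385 * 20 = 7.7
0.307 * -86 = -26.402
EU = 37.576 + 7.7 + -26.402
= 18.87


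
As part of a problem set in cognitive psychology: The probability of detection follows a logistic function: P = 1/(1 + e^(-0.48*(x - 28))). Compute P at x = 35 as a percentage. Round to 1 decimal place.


P(x) = 1/(1 + e^(-0.48*(35 - 28)))
Exponent = -0.48 * 7 = -3.36
e^(-3.36) = 0.034735
P = 1/(1 + 0.034735) = 0.966431
Percentage = 96.6


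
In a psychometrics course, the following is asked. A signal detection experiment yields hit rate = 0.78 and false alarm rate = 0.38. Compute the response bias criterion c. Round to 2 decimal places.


c = -0.5 * (z(HR) + z(FAR))
z(0.78) = 0.7722
z(0.38) = -0.3055
c = -0.5 * (0.7722 + -0.3055)
= -0.5 * 0.4667
= -0.23


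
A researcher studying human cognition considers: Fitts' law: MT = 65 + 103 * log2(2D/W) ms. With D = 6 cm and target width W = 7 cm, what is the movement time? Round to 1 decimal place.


MT = 65 + 103 * log2(2*6/7)
2D/W = 1.714286
log2(1.714286) = 0.7776
MT = 65 + 103 * 0.7776
= 145.1 ms


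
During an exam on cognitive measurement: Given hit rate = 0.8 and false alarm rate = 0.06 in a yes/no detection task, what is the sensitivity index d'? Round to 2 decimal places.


d' = z(HR) - z(FAR)
z(0.8) = 0.8416
z(0.06) = -1.5548
d' = 0.8416 - -1.5548
= 2.40


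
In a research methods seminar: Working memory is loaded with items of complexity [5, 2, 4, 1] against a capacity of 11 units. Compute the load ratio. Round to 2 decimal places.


Total complexity = 5 + 2 + 4 + 1 = 12
Load = total / capacity = 12 / 11
= 1.09


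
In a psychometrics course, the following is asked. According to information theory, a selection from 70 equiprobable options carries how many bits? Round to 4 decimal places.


H = log2(n)
H = log2(70)
= 6.1293


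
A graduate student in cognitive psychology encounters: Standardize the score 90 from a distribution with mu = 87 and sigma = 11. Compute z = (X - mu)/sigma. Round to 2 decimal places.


z = (X - mu) / sigma
= (90 - 87) / 11
= 3 / 11
= 0.27


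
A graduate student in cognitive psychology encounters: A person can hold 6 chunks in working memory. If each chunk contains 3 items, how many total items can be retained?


Total items = chunks * items_per_chunk
= 6 * 3
= 18


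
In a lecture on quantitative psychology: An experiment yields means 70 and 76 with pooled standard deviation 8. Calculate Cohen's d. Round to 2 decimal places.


Cohen's d = (M1 - M2) / S_pooled
= (70 - 76) / 8
= -6 / 8
= -0.75


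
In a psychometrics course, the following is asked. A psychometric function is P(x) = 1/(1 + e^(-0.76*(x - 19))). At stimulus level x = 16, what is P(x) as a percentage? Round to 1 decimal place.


P(x) = 1/(1 + e^(-0.76*(16 - 19)))
Exponent = -0.76 * -3 = 2.28
e^(2.28) = 9.77668
P = 1/(1 + 9.77668) = 0.092793
Percentage = 9.3


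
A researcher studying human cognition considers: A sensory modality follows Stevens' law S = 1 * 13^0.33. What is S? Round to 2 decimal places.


S = 1 * 13^0.33
13^0.33 = 2.3313
S = 1 * 2.3313
= 2.33


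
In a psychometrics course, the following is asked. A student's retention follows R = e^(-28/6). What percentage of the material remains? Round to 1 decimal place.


R = e^(-t/S)
-t/S = -28/6 = -4.666667
R = e^(-4.666667) = 0.009404
Percentage = 0.009404 * 100
= 0.9


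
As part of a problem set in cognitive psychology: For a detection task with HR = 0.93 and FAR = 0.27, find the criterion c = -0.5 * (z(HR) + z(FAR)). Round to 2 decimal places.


c = -0.5 * (z(HR) + z(FAR))
z(0.93) = 1.4758
z(0.27) = -0.6128
c = -0.5 * (1.4758 + -0.6128)
= -0.5 * 0.863
= -0.43


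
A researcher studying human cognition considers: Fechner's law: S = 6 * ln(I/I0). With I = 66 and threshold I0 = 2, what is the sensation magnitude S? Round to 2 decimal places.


S = 6 * ln(66/2)
I/I0 = 33.0
ln(33.0) = 3.4965
S = 6 * 3.4965
= 20.98


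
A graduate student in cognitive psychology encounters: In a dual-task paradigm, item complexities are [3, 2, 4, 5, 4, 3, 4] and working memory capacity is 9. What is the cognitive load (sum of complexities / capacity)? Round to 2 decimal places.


Total complexity = 3 + 2 + 4 + 5 + 4 + 3 + 4 = 25
Load = total / capacity = 25 / 9
= 2.78


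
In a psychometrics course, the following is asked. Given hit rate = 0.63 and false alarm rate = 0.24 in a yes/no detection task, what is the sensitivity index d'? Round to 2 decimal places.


d' = z(HR) - z(FAR)
z(0.63) = 0.3319
z(0.24) = -0.7063
d' = 0.3319 - -0.7063
= 1.04


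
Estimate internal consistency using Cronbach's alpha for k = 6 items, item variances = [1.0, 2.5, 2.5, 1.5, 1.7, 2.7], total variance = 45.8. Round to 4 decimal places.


alpha = (k/(k-1)) * (1 - sum(s_i^2)/s_total^2)
sum(item variances) = 11.9
k/(k-1) = 6/5 = 1.2
1 - 11.9/45.8 = 1 - 0.259825 = 0.740175
alpha = 1.2 * 0.740175
= 0.8882


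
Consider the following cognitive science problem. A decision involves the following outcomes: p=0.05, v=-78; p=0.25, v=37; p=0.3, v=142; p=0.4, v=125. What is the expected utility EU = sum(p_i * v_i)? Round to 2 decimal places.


EU = sum(p_i * v_i)
0.05 * -78 = -3.9
0.25 * 37 = 9.25
0.3 * 142 = 42.6
0.4 * 125 = 50.0
EU = -3.9 + 9.25 + 42.6 + 50.0
= 97.95


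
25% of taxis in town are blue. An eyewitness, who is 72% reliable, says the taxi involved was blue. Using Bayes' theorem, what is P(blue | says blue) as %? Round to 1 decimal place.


P(blue | says blue) = P(says blue | blue)*P(blue) / [P(says blue | blue)*P(blue) + P(says blue | not blue)*P(not blue)]
Numerator = 0.72 * 0.25 = 0.18
False identification = 0.28 * 0.75 = 0.21
P = 0.18 / (0.18 + 0.21)
= 0.18 / 0.39
As percentage = 46.2


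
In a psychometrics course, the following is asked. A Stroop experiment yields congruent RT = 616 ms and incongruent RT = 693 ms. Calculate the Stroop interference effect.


Stroop effect = RT(incongruent) - RT(congruent)
= 693 - 616
= 77 ms


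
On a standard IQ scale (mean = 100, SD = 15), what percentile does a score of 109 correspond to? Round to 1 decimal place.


z = (IQ - mean) / SD
z = (109 - 100) / 15 = 0.6
Percentile = Phi(0.6) * 100
Phi(0.6) = 0.725747
= 72.6


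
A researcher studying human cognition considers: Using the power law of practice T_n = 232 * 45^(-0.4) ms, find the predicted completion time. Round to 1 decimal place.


T_n = 232 * 45^(-0.4)
45^(-0.4) = 0.21813
T_n = 232 * 0.21813
= 50.6 ms


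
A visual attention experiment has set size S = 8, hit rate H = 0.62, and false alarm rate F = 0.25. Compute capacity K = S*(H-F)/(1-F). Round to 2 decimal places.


K = S * (H - F) / (1 - F)
H - F = 0.37
1 - F = 0.75
K = 8 * 0.37 / 0.75
= 3.95


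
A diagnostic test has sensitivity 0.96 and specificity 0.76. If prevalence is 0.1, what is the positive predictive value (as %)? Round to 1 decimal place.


PPV = (sens * prev) / (sens * prev + (1-spec) * (1-prev))
Numerator = 0.96 * 0.1 = 0.096
P(positive and no disease) = (1 - spec) * (1 - prev) = (1 - 0.76) * (1 - 0.1) = 0.216
Denominator = 0.096 + 0.216 = 0.312
PPV = 0.096 / 0.312 = 0.307692
As percentage = 30.8


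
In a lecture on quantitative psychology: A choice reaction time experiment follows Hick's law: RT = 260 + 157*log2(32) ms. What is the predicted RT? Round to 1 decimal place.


RT = 260 + 157 * log2(32)
log2(32) = 5.0
RT = 260 + 157 * 5.0
= 260 + 785.0
= 1045.0 ms


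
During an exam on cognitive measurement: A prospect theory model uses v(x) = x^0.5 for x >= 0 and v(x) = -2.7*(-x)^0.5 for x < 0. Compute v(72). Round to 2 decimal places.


Since x = 72 >= 0, use v(x) = x^0.5
72^0.5 = 8.4853
v(72) = 8.49


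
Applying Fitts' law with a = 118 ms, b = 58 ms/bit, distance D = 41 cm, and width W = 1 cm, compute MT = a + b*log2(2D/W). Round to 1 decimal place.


MT = 118 + 58 * log2(2*41/1)
2D/W = 82.0
log2(82.0) = 6.3576
MT = 118 + 58 * 6.3576
= 486.7 ms


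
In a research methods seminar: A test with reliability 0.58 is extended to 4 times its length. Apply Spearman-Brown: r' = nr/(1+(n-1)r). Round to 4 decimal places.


r_new = n*r / (1 + (n-1)*r)
Numerator = 4 * 0.58 = 2.32
Denominator = 1 + 3 * 0.58 = 2.74
r_new = 2.32 / 2.74
= 0.8467


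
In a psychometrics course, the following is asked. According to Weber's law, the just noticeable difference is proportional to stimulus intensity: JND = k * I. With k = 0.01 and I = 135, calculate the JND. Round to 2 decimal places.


JND = k * I
JND = 0.01 * 135
= 1.35


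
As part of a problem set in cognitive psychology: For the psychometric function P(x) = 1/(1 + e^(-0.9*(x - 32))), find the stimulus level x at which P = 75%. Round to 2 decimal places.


At P = 0.75: 0.75 = 1/(1 + e^(-k*(x-x0)))
Solving: e^(-k*(x-x0)) = 1/3
x = x0 + ln(3)/k
ln(3) = 1.0986
x = 32 + 1.0986/0.9
= 32 + 1.2207
= 33.22


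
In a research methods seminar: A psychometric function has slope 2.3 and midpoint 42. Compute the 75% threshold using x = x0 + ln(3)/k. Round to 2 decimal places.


At P = 0.75: 0.75 = 1/(1 + e^(-k*(x-x0)))
Solving: e^(-k*(x-x0)) = 1/3
x = x0 + ln(3)/k
ln(3) = 1.0986
x = 42 + 1.0986/2.3
= 42 + 0.4777
= 42.48


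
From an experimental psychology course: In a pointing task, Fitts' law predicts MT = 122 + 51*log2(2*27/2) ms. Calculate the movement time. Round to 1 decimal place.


MT = 122 + 51 * log2(2*27/2)
2D/W = 27.0
log2(27.0) = 4.7549
MT = 122 + 51 * 4.7549
= 364.5 ms


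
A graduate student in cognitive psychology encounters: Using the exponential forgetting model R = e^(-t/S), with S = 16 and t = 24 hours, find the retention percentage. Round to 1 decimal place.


R = e^(-t/S)
-t/S = -24/16 = -1.5
R = e^(-1.5) = 0.22313
Percentage = 0.22313 * 100
= 22.3
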